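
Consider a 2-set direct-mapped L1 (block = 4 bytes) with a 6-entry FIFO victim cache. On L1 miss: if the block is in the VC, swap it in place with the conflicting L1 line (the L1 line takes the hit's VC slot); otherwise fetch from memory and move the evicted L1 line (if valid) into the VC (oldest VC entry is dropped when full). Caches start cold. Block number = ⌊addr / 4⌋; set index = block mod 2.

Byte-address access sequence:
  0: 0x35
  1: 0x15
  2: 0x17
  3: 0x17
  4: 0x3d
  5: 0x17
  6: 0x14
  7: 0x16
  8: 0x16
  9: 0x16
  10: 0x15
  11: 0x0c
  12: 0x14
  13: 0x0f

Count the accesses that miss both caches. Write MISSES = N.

0: 0x35 (blk 13, set 1) → MISS  vc=[]
1: 0x15 (blk 5, set 1) → MISS  vc=[13]
2: 0x17 (blk 5, set 1) → L1-HIT  vc=[13]
3: 0x17 (blk 5, set 1) → L1-HIT  vc=[13]
4: 0x3d (blk 15, set 1) → MISS  vc=[13, 5]
5: 0x17 (blk 5, set 1) → VC-HIT  vc=[13, 15]
6: 0x14 (blk 5, set 1) → L1-HIT  vc=[13, 15]
7: 0x16 (blk 5, set 1) → L1-HIT  vc=[13, 15]
8: 0x16 (blk 5, set 1) → L1-HIT  vc=[13, 15]
9: 0x16 (blk 5, set 1) → L1-HIT  vc=[13, 15]
10: 0x15 (blk 5, set 1) → L1-HIT  vc=[13, 15]
11: 0xc (blk 3, set 1) → MISS  vc=[13, 15, 5]
12: 0x14 (blk 5, set 1) → VC-HIT  vc=[13, 15, 3]
13: 0xf (blk 3, set 1) → VC-HIT  vc=[13, 15, 5]

MISSES = 4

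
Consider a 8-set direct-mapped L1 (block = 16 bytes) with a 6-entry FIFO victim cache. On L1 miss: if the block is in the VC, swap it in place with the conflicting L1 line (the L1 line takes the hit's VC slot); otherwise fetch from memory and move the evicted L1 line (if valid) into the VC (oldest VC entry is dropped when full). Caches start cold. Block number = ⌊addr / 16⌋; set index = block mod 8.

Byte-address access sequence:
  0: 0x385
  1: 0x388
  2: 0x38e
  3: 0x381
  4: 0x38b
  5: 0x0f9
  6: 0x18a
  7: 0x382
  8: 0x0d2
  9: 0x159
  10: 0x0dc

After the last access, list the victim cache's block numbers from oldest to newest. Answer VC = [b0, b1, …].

VC = [24, 21]

0: 0x385 (blk 56, set 0) → MISS  vc=[]
1: 0x388 (blk 56, set 0) → L1-HIT  vc=[]
2: 0x38e (blk 56, set 0) → L1-HIT  vc=[]
3: 0x381 (blk 56, set 0) → L1-HIT  vc=[]
4: 0x38b (blk 56, set 0) → L1-HIT  vc=[]
5: 0xf9 (blk 15, set 7) → MISS  vc=[]
6: 0x18a (blk 24, set 0) → MISS  vc=[56]
7: 0x382 (blk 56, set 0) → VC-HIT  vc=[24]
8: 0xd2 (blk 13, set 5) → MISS  vc=[24]
9: 0x159 (blk 21, set 5) → MISS  vc=[24, 13]
10: 0xdc (blk 13, set 5) → VC-HIT  vc=[24, 21]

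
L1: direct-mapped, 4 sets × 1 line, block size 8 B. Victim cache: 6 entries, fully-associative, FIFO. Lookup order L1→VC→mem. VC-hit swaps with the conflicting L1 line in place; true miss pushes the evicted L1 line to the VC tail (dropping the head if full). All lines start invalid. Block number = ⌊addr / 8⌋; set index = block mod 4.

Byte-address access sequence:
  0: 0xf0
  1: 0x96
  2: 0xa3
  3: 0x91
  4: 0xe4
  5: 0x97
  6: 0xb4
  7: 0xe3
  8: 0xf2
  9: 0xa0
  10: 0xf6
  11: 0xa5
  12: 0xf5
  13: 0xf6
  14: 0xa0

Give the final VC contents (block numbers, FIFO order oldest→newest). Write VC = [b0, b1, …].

0: 0xf0 (blk 30, set 2) → MISS  vc=[]
1: 0x96 (blk 18, set 2) → MISS  vc=[30]
2: 0xa3 (blk 20, set 0) → MISS  vc=[30]
3: 0x91 (blk 18, set 2) → L1-HIT  vc=[30]
4: 0xe4 (blk 28, set 0) → MISS  vc=[30, 20]
5: 0x97 (blk 18, set 2) → L1-HIT  vc=[30, 20]
6: 0xb4 (blk 22, set 2) → MISS  vc=[30, 20, 18]
7: 0xe3 (blk 28, set 0) → L1-HIT  vc=[30, 20, 18]
8: 0xf2 (blk 30, set 2) → VC-HIT  vc=[22, 20, 18]
9: 0xa0 (blk 20, set 0) → VC-HIT  vc=[22, 28, 18]
10: 0xf6 (blk 30, set 2) → L1-HIT  vc=[22, 28, 18]
11: 0xa5 (blk 20, set 0) → L1-HIT  vc=[22, 28, 18]
12: 0xf5 (blk 30, set 2) → L1-HIT  vc=[22, 28, 18]
13: 0xf6 (blk 30, set 2) → L1-HIT  vc=[22, 28, 18]
14: 0xa0 (blk 20, set 0) → L1-HIT  vc=[22, 28, 18]

VC = [22, 28, 18]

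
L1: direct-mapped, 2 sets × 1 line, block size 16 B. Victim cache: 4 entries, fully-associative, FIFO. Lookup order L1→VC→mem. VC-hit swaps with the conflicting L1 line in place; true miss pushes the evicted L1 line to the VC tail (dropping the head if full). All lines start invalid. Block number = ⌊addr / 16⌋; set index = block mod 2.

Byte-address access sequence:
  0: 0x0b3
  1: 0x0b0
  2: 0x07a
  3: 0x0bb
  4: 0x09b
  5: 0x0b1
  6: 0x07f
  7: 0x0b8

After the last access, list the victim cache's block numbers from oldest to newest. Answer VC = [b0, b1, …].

VC = [7, 9]

#0 0xb3→b11/s1 MISS; vc=[]
#1 0xb0→b11/s1 L1-HIT; vc=[]
#2 0x7a→b7/s1 MISS; vc=[11]
#3 0xbb→b11/s1 VC-HIT; vc=[7]
#4 0x9b→b9/s1 MISS; vc=[7,11]
#5 0xb1→b11/s1 VC-HIT; vc=[7,9]
#6 0x7f→b7/s1 VC-HIT; vc=[11,9]
#7 0xb8→b11/s1 VC-HIT; vc=[7,9]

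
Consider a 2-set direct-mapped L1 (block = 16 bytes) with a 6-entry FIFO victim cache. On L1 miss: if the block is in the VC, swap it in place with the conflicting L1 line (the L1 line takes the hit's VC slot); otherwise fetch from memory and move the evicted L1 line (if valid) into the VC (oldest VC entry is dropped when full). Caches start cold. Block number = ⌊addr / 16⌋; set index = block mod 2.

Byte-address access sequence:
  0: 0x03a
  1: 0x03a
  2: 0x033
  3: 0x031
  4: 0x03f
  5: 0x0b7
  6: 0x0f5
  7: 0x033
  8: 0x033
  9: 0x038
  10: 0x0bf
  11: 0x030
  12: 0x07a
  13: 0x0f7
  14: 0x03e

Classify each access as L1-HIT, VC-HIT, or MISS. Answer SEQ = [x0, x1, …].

0: 0x3a (blk 3, set 1) → MISS  vc=[]
1: 0x3a (blk 3, set 1) → L1-HIT  vc=[]
2: 0x33 (blk 3, set 1) → L1-HIT  vc=[]
3: 0x31 (blk 3, set 1) → L1-HIT  vc=[]
4: 0x3f (blk 3, set 1) → L1-HIT  vc=[]
5: 0xb7 (blk 11, set 1) → MISS  vc=[3]
6: 0xf5 (blk 15, set 1) → MISS  vc=[3, 11]
7: 0x33 (blk 3, set 1) → VC-HIT  vc=[15, 11]
8: 0x33 (blk 3, set 1) → L1-HIT  vc=[15, 11]
9: 0x38 (blk 3, set 1) → L1-HIT  vc=[15, 11]
10: 0xbf (blk 11, set 1) → VC-HIT  vc=[15, 3]
11: 0x30 (blk 3, set 1) → VC-HIT  vc=[15, 11]
12: 0x7a (blk 7, set 1) → MISS  vc=[15, 11, 3]
13: 0xf7 (blk 15, set 1) → VC-HIT  vc=[7, 11, 3]
14: 0x3e (blk 3, set 1) → VC-HIT  vc=[7, 11, 15]

SEQ = [MISS, L1-HIT, L1-HIT, L1-HIT, L1-HIT, MISS, MISS, VC-HIT, L1-HIT, L1-HIT, VC-HIT, VC-HIT, MISS, VC-HIT, VC-HIT]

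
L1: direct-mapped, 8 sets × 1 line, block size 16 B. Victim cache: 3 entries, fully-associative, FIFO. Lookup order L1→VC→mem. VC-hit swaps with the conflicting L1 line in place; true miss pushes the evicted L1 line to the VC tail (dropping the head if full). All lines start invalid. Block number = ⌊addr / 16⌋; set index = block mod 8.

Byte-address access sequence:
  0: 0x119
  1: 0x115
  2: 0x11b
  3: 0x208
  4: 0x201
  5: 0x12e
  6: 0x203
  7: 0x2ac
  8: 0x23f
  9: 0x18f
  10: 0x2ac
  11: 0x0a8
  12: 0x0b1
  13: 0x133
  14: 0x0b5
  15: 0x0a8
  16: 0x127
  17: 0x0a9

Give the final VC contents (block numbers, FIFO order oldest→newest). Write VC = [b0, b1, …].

VC = [35, 19, 18]

0: 0x119 (blk 17, set 1) → MISS  vc=[]
1: 0x115 (blk 17, set 1) → L1-HIT  vc=[]
2: 0x11b (blk 17, set 1) → L1-HIT  vc=[]
3: 0x208 (blk 32, set 0) → MISS  vc=[]
4: 0x201 (blk 32, set 0) → L1-HIT  vc=[]
5: 0x12e (blk 18, set 2) → MISS  vc=[]
6: 0x203 (blk 32, set 0) → L1-HIT  vc=[]
7: 0x2ac (blk 42, set 2) → MISS  vc=[18]
8: 0x23f (blk 35, set 3) → MISS  vc=[18]
9: 0x18f (blk 24, set 0) → MISS  vc=[18, 32]
10: 0x2ac (blk 42, set 2) → L1-HIT  vc=[18, 32]
11: 0xa8 (blk 10, set 2) → MISS  vc=[18, 32, 42]
12: 0xb1 (blk 11, set 3) → MISS  vc=[32, 42, 35]
13: 0x133 (blk 19, set 3) → MISS  vc=[42, 35, 11]
14: 0xb5 (blk 11, set 3) → VC-HIT  vc=[42, 35, 19]
15: 0xa8 (blk 10, set 2) → L1-HIT  vc=[42, 35, 19]
16: 0x127 (blk 18, set 2) → MISS  vc=[35, 19, 10]
17: 0xa9 (blk 10, set 2) → VC-HIT  vc=[35, 19, 18]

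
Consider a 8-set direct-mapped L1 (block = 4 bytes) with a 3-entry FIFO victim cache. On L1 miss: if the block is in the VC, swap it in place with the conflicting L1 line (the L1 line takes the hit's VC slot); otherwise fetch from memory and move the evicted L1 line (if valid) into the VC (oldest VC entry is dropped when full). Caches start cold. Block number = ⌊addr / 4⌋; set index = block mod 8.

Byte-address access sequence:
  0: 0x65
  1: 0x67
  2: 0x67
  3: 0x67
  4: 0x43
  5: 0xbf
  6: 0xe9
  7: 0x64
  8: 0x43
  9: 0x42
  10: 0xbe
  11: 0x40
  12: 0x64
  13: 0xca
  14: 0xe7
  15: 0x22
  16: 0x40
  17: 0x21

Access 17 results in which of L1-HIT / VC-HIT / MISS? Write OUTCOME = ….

  [0] addr=0x65 blk=25 s=1: MISS | VC []
  [1] addr=0x67 blk=25 s=1: L1-HIT | VC []
  [2] addr=0x67 blk=25 s=1: L1-HIT | VC []
  [3] addr=0x67 blk=25 s=1: L1-HIT | VC []
  [4] addr=0x43 blk=16 s=0: MISS | VC []
  [5] addr=0xbf blk=47 s=7: MISS | VC []
  [6] addr=0xe9 blk=58 s=2: MISS | VC []
  [7] addr=0x64 blk=25 s=1: L1-HIT | VC []
  [8] addr=0x43 blk=16 s=0: L1-HIT | VC []
  [9] addr=0x42 blk=16 s=0: L1-HIT | VC []
  [10] addr=0xbe blk=47 s=7: L1-HIT | VC []
  [11] addr=0x40 blk=16 s=0: L1-HIT | VC []
  [12] addr=0x64 blk=25 s=1: L1-HIT | VC []
  [13] addr=0xca blk=50 s=2: MISS | VC [58]
  [14] addr=0xe7 blk=57 s=1: MISS | VC [58, 25]
  [15] addr=0x22 blk=8 s=0: MISS | VC [58, 25, 16]
  [16] addr=0x40 blk=16 s=0: VC-HIT | VC [58, 25, 8]
  [17] addr=0x21 blk=8 s=0: VC-HIT | VC [58, 25, 16]

OUTCOME = VC-HIT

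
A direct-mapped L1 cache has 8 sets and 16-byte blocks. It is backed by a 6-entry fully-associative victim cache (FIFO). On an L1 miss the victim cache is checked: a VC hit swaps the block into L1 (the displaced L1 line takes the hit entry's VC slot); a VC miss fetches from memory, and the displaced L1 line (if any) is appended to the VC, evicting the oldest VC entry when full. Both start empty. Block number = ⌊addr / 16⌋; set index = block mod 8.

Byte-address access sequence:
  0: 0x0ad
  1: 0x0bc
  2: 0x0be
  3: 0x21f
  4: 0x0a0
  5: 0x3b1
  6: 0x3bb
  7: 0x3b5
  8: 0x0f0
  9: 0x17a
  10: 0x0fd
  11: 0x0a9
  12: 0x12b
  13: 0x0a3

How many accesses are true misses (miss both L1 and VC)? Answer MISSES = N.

MISSES = 7

#0 0xad→b10/s2 MISS; vc=[]
#1 0xbc→b11/s3 MISS; vc=[]
#2 0xbe→b11/s3 L1-HIT; vc=[]
#3 0x21f→b33/s1 MISS; vc=[]
#4 0xa0→b10/s2 L1-HIT; vc=[]
#5 0x3b1→b59/s3 MISS; vc=[11]
#6 0x3bb→b59/s3 L1-HIT; vc=[11]
#7 0x3b5→b59/s3 L1-HIT; vc=[11]
#8 0xf0→b15/s7 MISS; vc=[11]
#9 0x17a→b23/s7 MISS; vc=[11,15]
#10 0xfd→b15/s7 VC-HIT; vc=[11,23]
#11 0xa9→b10/s2 L1-HIT; vc=[11,23]
#12 0x12b→b18/s2 MISS; vc=[11,23,10]
#13 0xa3→b10/s2 VC-HIT; vc=[11,23,18]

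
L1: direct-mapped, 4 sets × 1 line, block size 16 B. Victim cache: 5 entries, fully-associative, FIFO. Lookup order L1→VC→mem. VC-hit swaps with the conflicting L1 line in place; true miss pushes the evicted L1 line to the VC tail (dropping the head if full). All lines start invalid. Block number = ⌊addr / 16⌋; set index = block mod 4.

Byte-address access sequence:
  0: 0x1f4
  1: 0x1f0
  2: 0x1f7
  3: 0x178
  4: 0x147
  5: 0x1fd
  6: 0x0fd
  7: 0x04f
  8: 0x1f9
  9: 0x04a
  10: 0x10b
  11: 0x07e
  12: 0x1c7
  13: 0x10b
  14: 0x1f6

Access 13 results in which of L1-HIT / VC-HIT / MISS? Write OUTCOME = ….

OUTCOME = VC-HIT

#0 0x1f4→b31/s3 MISS; vc=[]
#1 0x1f0→b31/s3 L1-HIT; vc=[]
#2 0x1f7→b31/s3 L1-HIT; vc=[]
#3 0x178→b23/s3 MISS; vc=[31]
#4 0x147→b20/s0 MISS; vc=[31]
#5 0x1fd→b31/s3 VC-HIT; vc=[23]
#6 0xfd→b15/s3 MISS; vc=[23,31]
#7 0x4f→b4/s0 MISS; vc=[23,31,20]
#8 0x1f9→b31/s3 VC-HIT; vc=[23,15,20]
#9 0x4a→b4/s0 L1-HIT; vc=[23,15,20]
#10 0x10b→b16/s0 MISS; vc=[23,15,20,4]
#11 0x7e→b7/s3 MISS; vc=[23,15,20,4,31]
#12 0x1c7→b28/s0 MISS; vc=[15,20,4,31,16]
#13 0x10b→b16/s0 VC-HIT; vc=[15,20,4,31,28]
#14 0x1f6→b31/s3 VC-HIT; vc=[15,20,4,7,28]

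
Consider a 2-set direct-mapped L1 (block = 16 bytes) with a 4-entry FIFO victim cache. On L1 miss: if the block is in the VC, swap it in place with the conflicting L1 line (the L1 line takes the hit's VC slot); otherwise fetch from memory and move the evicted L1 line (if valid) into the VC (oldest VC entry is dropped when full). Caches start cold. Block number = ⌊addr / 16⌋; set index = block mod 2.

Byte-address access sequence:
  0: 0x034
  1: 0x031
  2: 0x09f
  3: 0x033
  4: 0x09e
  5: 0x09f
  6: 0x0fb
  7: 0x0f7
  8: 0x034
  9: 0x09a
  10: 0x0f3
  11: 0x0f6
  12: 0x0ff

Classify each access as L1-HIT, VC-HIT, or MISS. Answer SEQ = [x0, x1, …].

SEQ = [MISS, L1-HIT, MISS, VC-HIT, VC-HIT, L1-HIT, MISS, L1-HIT, VC-HIT, VC-HIT, VC-HIT, L1-HIT, L1-HIT]

#0 0x34→b3/s1 MISS; vc=[]
#1 0x31→b3/s1 L1-HIT; vc=[]
#2 0x9f→b9/s1 MISS; vc=[3]
#3 0x33→b3/s1 VC-HIT; vc=[9]
#4 0x9e→b9/s1 VC-HIT; vc=[3]
#5 0x9f→b9/s1 L1-HIT; vc=[3]
#6 0xfb→b15/s1 MISS; vc=[3,9]
#7 0xf7→b15/s1 L1-HIT; vc=[3,9]
#8 0x34→b3/s1 VC-HIT; vc=[15,9]
#9 0x9a→b9/s1 VC-HIT; vc=[15,3]
#10 0xf3→b15/s1 VC-HIT; vc=[9,3]
#11 0xf6→b15/s1 L1-HIT; vc=[9,3]
#12 0xff→b15/s1 L1-HIT; vc=[9,3]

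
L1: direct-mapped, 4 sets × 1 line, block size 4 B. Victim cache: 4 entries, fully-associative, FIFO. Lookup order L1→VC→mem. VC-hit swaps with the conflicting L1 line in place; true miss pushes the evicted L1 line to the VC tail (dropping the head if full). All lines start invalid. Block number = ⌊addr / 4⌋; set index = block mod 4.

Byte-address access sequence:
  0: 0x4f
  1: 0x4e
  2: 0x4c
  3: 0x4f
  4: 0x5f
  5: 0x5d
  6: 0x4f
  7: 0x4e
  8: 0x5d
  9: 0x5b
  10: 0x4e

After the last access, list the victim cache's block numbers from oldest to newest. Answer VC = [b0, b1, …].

VC = [23]

  [0] addr=0x4f blk=19 s=3: MISS | VC []
  [1] addr=0x4e blk=19 s=3: L1-HIT | VC []
  [2] addr=0x4c blk=19 s=3: L1-HIT | VC []
  [3] addr=0x4f blk=19 s=3: L1-HIT | VC []
  [4] addr=0x5f blk=23 s=3: MISS | VC [19]
  [5] addr=0x5d blk=23 s=3: L1-HIT | VC [19]
  [6] addr=0x4f blk=19 s=3: VC-HIT | VC [23]
  [7] addr=0x4e blk=19 s=3: L1-HIT | VC [23]
  [8] addr=0x5d blk=23 s=3: VC-HIT | VC [19]
  [9] addr=0x5b blk=22 s=2: MISS | VC [19]
  [10] addr=0x4e blk=19 s=3: VC-HIT | VC [23]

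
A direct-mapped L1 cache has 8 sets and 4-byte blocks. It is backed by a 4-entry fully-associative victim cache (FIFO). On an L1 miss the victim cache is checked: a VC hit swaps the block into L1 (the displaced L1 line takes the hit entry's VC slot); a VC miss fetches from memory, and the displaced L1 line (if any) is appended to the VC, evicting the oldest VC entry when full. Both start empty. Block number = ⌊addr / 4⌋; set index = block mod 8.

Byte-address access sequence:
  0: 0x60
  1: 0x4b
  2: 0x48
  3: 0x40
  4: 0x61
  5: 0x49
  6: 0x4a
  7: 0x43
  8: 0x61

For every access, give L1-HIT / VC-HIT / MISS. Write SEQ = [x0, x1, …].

  [0] addr=0x60 blk=24 s=0: MISS | VC []
  [1] addr=0x4b blk=18 s=2: MISS | VC []
  [2] addr=0x48 blk=18 s=2: L1-HIT | VC []
  [3] addr=0x40 blk=16 s=0: MISS | VC [24]
  [4] addr=0x61 blk=24 s=0: VC-HIT | VC [16]
  [5] addr=0x49 blk=18 s=2: L1-HIT | VC [16]
  [6] addr=0x4a blk=18 s=2: L1-HIT | VC [16]
  [7] addr=0x43 blk=16 s=0: VC-HIT | VC [24]
  [8] addr=0x61 blk=24 s=0: VC-HIT | VC [16]

SEQ = [MISS, MISS, L1-HIT, MISS, VC-HIT, L1-HIT, L1-HIT, VC-HIT, VC-HIT]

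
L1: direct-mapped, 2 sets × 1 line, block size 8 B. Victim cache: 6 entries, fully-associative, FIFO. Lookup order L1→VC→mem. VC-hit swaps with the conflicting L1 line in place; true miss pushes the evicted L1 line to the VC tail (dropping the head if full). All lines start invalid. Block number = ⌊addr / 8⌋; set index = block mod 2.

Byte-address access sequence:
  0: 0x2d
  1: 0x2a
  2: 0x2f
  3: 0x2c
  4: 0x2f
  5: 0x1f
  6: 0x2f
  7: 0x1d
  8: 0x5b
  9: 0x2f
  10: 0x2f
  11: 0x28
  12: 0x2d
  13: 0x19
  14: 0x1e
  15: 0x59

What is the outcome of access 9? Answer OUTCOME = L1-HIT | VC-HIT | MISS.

  [0] addr=0x2d blk=5 s=1: MISS | VC []
  [1] addr=0x2a blk=5 s=1: L1-HIT | VC []
  [2] addr=0x2f blk=5 s=1: L1-HIT | VC []
  [3] addr=0x2c blk=5 s=1: L1-HIT | VC []
  [4] addr=0x2f blk=5 s=1: L1-HIT | VC []
  [5] addr=0x1f blk=3 s=1: MISS | VC [5]
  [6] addr=0x2f blk=5 s=1: VC-HIT | VC [3]
  [7] addr=0x1d blk=3 s=1: VC-HIT | VC [5]
  [8] addr=0x5b blk=11 s=1: MISS | VC [5, 3]
  [9] addr=0x2f blk=5 s=1: VC-HIT | VC [11, 3]
  [10] addr=0x2f blk=5 s=1: L1-HIT | VC [11, 3]
  [11] addr=0x28 blk=5 s=1: L1-HIT | VC [11, 3]
  [12] addr=0x2d blk=5 s=1: L1-HIT | VC [11, 3]
  [13] addr=0x19 blk=3 s=1: VC-HIT | VC [11, 5]
  [14] addr=0x1e blk=3 s=1: L1-HIT | VC [11, 5]
  [15] addr=0x59 blk=11 s=1: VC-HIT | VC [3, 5]

OUTCOME = VC-HIT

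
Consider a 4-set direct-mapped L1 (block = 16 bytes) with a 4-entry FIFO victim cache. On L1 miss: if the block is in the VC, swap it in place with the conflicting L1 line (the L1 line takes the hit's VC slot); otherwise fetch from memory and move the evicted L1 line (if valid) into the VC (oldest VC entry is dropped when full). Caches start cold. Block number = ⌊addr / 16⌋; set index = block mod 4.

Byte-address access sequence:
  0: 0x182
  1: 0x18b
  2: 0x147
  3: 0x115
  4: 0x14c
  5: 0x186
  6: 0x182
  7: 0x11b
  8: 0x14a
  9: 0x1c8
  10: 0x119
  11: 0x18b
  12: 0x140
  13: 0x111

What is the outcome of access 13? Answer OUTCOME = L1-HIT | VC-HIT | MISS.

  [0] addr=0x182 blk=24 s=0: MISS | VC []
  [1] addr=0x18b blk=24 s=0: L1-HIT | VC []
  [2] addr=0x147 blk=20 s=0: MISS | VC [24]
  [3] addr=0x115 blk=17 s=1: MISS | VC [24]
  [4] addr=0x14c blk=20 s=0: L1-HIT | VC [24]
  [5] addr=0x186 blk=24 s=0: VC-HIT | VC [20]
  [6] addr=0x182 blk=24 s=0: L1-HIT | VC [20]
  [7] addr=0x11b blk=17 s=1: L1-HIT | VC [20]
  [8] addr=0x14a blk=20 s=0: VC-HIT | VC [24]
  [9] addr=0x1c8 blk=28 s=0: MISS | VC [24, 20]
  [10] addr=0x119 blk=17 s=1: L1-HIT | VC [24, 20]
  [11] addr=0x18b blk=24 s=0: VC-HIT | VC [28, 20]
  [12] addr=0x140 blk=20 s=0: VC-HIT | VC [28, 24]
  [13] addr=0x111 blk=17 s=1: L1-HIT | VC [28, 24]

OUTCOME = L1-HIT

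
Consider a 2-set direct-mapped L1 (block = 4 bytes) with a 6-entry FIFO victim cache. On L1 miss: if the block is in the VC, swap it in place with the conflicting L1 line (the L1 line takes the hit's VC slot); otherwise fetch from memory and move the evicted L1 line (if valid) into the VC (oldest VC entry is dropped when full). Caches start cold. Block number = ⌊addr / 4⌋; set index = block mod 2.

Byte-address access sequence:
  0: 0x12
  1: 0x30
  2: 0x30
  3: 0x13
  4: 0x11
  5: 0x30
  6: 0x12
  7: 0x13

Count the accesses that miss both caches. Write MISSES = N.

  [0] addr=0x12 blk=4 s=0: MISS | VC []
  [1] addr=0x30 blk=12 s=0: MISS | VC [4]
  [2] addr=0x30 blk=12 s=0: L1-HIT | VC [4]
  [3] addr=0x13 blk=4 s=0: VC-HIT | VC [12]
  [4] addr=0x11 blk=4 s=0: L1-HIT | VC [12]
  [5] addr=0x30 blk=12 s=0: VC-HIT | VC [4]
  [6] addr=0x12 blk=4 s=0: VC-HIT | VC [12]
  [7] addr=0x13 blk=4 s=0: L1-HIT | VC [12]

MISSES = 2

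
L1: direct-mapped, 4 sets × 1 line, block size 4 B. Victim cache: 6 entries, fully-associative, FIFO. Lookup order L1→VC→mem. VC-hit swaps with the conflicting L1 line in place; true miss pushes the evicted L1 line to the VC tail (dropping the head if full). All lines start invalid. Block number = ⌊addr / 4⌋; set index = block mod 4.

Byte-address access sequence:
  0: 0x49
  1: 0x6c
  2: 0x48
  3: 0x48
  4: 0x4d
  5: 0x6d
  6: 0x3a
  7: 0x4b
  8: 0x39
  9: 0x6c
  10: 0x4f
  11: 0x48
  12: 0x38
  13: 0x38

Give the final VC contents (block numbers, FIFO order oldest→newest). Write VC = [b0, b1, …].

VC = [27, 18]

#0 0x49→b18/s2 MISS; vc=[]
#1 0x6c→b27/s3 MISS; vc=[]
#2 0x48→b18/s2 L1-HIT; vc=[]
#3 0x48→b18/s2 L1-HIT; vc=[]
#4 0x4d→b19/s3 MISS; vc=[27]
#5 0x6d→b27/s3 VC-HIT; vc=[19]
#6 0x3a→b14/s2 MISS; vc=[19,18]
#7 0x4b→b18/s2 VC-HIT; vc=[19,14]
#8 0x39→b14/s2 VC-HIT; vc=[19,18]
#9 0x6c→b27/s3 L1-HIT; vc=[19,18]
#10 0x4f→b19/s3 VC-HIT; vc=[27,18]
#11 0x48→b18/s2 VC-HIT; vc=[27,14]
#12 0x38→b14/s2 VC-HIT; vc=[27,18]
#13 0x38→b14/s2 L1-HIT; vc=[27,18]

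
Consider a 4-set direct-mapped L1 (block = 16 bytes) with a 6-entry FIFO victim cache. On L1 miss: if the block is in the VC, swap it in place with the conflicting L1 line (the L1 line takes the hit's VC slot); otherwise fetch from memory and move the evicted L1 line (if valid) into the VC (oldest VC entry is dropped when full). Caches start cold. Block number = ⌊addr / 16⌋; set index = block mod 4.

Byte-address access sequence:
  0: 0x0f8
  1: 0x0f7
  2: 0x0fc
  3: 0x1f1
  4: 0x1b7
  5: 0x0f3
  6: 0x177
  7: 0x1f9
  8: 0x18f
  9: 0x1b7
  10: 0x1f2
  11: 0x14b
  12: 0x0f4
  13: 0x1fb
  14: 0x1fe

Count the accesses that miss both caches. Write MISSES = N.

MISSES = 6

0: 0xf8 (blk 15, set 3) → MISS  vc=[]
1: 0xf7 (blk 15, set 3) → L1-HIT  vc=[]
2: 0xfc (blk 15, set 3) → L1-HIT  vc=[]
3: 0x1f1 (blk 31, set 3) → MISS  vc=[15]
4: 0x1b7 (blk 27, set 3) → MISS  vc=[15, 31]
5: 0xf3 (blk 15, set 3) → VC-HIT  vc=[27, 31]
6: 0x177 (blk 23, set 3) → MISS  vc=[27, 31, 15]
7: 0x1f9 (blk 31, set 3) → VC-HIT  vc=[27, 23, 15]
8: 0x18f (blk 24, set 0) → MISS  vc=[27, 23, 15]
9: 0x1b7 (blk 27, set 3) → VC-HIT  vc=[31, 23, 15]
10: 0x1f2 (blk 31, set 3) → VC-HIT  vc=[27, 23, 15]
11: 0x14b (blk 20, set 0) → MISS  vc=[27, 23, 15, 24]
12: 0xf4 (blk 15, set 3) → VC-HIT  vc=[27, 23, 31, 24]
13: 0x1fb (blk 31, set 3) → VC-HIT  vc=[27, 23, 15, 24]
14: 0x1fe (blk 31, set 3) → L1-HIT  vc=[27, 23, 15, 24]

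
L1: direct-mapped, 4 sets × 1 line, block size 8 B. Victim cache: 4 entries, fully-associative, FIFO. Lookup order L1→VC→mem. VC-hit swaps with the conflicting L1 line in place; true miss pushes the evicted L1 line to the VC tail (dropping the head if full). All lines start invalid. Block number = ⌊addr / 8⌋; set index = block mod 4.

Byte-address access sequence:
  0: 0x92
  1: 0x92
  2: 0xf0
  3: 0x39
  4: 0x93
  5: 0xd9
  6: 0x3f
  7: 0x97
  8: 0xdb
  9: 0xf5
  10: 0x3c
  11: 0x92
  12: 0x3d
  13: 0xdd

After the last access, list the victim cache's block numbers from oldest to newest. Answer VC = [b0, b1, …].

VC = [30, 7]

0: 0x92 (blk 18, set 2) → MISS  vc=[]
1: 0x92 (blk 18, set 2) → L1-HIT  vc=[]
2: 0xf0 (blk 30, set 2) → MISS  vc=[18]
3: 0x39 (blk 7, set 3) → MISS  vc=[18]
4: 0x93 (blk 18, set 2) → VC-HIT  vc=[30]
5: 0xd9 (blk 27, set 3) → MISS  vc=[30, 7]
6: 0x3f (blk 7, set 3) → VC-HIT  vc=[30, 27]
7: 0x97 (blk 18, set 2) → L1-HIT  vc=[30, 27]
8: 0xdb (blk 27, set 3) → VC-HIT  vc=[30, 7]
9: 0xf5 (blk 30, set 2) → VC-HIT  vc=[18, 7]
10: 0x3c (blk 7, set 3) → VC-HIT  vc=[18, 27]
11: 0x92 (blk 18, set 2) → VC-HIT  vc=[30, 27]
12: 0x3d (blk 7, set 3) → L1-HIT  vc=[30, 27]
13: 0xdd (blk 27, set 3) → VC-HIT  vc=[30, 7]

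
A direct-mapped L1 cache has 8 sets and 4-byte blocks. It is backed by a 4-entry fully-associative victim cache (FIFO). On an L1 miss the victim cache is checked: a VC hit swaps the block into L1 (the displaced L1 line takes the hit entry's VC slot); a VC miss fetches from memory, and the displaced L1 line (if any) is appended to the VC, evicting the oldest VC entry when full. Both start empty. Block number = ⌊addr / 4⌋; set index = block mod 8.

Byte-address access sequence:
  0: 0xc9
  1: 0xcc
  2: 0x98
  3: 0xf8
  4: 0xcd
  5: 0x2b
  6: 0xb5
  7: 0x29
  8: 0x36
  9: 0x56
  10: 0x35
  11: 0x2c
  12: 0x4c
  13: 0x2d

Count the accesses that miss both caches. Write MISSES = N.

MISSES = 10

0: 0xc9 (blk 50, set 2) → MISS  vc=[]
1: 0xcc (blk 51, set 3) → MISS  vc=[]
2: 0x98 (blk 38, set 6) → MISS  vc=[]
3: 0xf8 (blk 62, set 6) → MISS  vc=[38]
4: 0xcd (blk 51, set 3) → L1-HIT  vc=[38]
5: 0x2b (blk 10, set 2) → MISS  vc=[38, 50]
6: 0xb5 (blk 45, set 5) → MISS  vc=[38, 50]
7: 0x29 (blk 10, set 2) → L1-HIT  vc=[38, 50]
8: 0x36 (blk 13, set 5) → MISS  vc=[38, 50, 45]
9: 0x56 (blk 21, set 5) → MISS  vc=[38, 50, 45, 13]
10: 0x35 (blk 13, set 5) → VC-HIT  vc=[38, 50, 45, 21]
11: 0x2c (blk 11, set 3) → MISS  vc=[50, 45, 21, 51]
12: 0x4c (blk 19, set 3) → MISS  vc=[45, 21, 51, 11]
13: 0x2d (blk 11, set 3) → VC-HIT  vc=[45, 21, 51, 19]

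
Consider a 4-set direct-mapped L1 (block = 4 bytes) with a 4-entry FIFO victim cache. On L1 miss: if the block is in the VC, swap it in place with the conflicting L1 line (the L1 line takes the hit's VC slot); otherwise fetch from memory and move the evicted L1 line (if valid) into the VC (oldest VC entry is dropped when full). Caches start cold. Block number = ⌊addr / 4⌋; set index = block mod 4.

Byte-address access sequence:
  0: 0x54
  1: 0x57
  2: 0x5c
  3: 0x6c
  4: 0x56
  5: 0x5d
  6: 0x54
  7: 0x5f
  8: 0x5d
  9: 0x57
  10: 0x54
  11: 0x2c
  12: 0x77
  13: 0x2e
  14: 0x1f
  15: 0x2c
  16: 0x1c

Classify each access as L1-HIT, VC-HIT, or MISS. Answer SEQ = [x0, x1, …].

0: 0x54 (blk 21, set 1) → MISS  vc=[]
1: 0x57 (blk 21, set 1) → L1-HIT  vc=[]
2: 0x5c (blk 23, set 3) → MISS  vc=[]
3: 0x6c (blk 27, set 3) → MISS  vc=[23]
4: 0x56 (blk 21, set 1) → L1-HIT  vc=[23]
5: 0x5d (blk 23, set 3) → VC-HIT  vc=[27]
6: 0x54 (blk 21, set 1) → L1-HIT  vc=[27]
7: 0x5f (blk 23, set 3) → L1-HIT  vc=[27]
8: 0x5d (blk 23, set 3) → L1-HIT  vc=[27]
9: 0x57 (blk 21, set 1) → L1-HIT  vc=[27]
10: 0x54 (blk 21, set 1) → L1-HIT  vc=[27]
11: 0x2c (blk 11, set 3) → MISS  vc=[27, 23]
12: 0x77 (blk 29, set 1) → MISS  vc=[27, 23, 21]
13: 0x2e (blk 11, set 3) → L1-HIT  vc=[27, 23, 21]
14: 0x1f (blk 7, set 3) → MISS  vc=[27, 23, 21, 11]
15: 0x2c (blk 11, set 3) → VC-HIT  vc=[27, 23, 21, 7]
16: 0x1c (blk 7, set 3) → VC-HIT  vc=[27, 23, 21, 11]

SEQ = [MISS, L1-HIT, MISS, MISS, L1-HIT, VC-HIT, L1-HIT, L1-HIT, L1-HIT, L1-HIT, L1-HIT, MISS, MISS, L1-HIT, MISS, VC-HIT, VC-HIT]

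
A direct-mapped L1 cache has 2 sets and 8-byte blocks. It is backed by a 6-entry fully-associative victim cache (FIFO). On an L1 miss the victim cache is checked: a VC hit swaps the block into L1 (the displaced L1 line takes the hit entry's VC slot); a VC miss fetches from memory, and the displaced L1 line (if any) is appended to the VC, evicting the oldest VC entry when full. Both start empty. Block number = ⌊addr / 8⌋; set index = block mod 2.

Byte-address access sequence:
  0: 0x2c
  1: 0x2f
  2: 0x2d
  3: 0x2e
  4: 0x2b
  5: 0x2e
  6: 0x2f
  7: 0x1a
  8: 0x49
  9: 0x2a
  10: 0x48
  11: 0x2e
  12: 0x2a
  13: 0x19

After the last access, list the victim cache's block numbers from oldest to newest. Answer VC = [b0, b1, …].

VC = [9, 5]

0: 0x2c (blk 5, set 1) → MISS  vc=[]
1: 0x2f (blk 5, set 1) → L1-HIT  vc=[]
2: 0x2d (blk 5, set 1) → L1-HIT  vc=[]
3: 0x2e (blk 5, set 1) → L1-HIT  vc=[]
4: 0x2b (blk 5, set 1) → L1-HIT  vc=[]
5: 0x2e (blk 5, set 1) → L1-HIT  vc=[]
6: 0x2f (blk 5, set 1) → L1-HIT  vc=[]
7: 0x1a (blk 3, set 1) → MISS  vc=[5]
8: 0x49 (blk 9, set 1) → MISS  vc=[5, 3]
9: 0x2a (blk 5, set 1) → VC-HIT  vc=[9, 3]
10: 0x48 (blk 9, set 1) → VC-HIT  vc=[5, 3]
11: 0x2e (blk 5, set 1) → VC-HIT  vc=[9, 3]
12: 0x2a (blk 5, set 1) → L1-HIT  vc=[9, 3]
13: 0x19 (blk 3, set 1) → VC-HIT  vc=[9, 5]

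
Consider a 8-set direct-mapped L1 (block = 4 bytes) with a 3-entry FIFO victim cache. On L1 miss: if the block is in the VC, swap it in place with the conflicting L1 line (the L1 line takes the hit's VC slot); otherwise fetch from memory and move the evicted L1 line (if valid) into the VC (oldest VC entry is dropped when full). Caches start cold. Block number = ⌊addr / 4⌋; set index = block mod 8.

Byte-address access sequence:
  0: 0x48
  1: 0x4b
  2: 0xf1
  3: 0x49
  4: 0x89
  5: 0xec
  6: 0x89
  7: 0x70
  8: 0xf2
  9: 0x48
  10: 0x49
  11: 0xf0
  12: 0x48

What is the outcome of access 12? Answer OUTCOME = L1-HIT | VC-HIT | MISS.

OUTCOME = L1-HIT

  [0] addr=0x48 blk=18 s=2: MISS | VC []
  [1] addr=0x4b blk=18 s=2: L1-HIT | VC []
  [2] addr=0xf1 blk=60 s=4: MISS | VC []
  [3] addr=0x49 blk=18 s=2: L1-HIT | VC []
  [4] addr=0x89 blk=34 s=2: MISS | VC [18]
  [5] addr=0xec blk=59 s=3: MISS | VC [18]
  [6] addr=0x89 blk=34 s=2: L1-HIT | VC [18]
  [7] addr=0x70 blk=28 s=4: MISS | VC [18, 60]
  [8] addr=0xf2 blk=60 s=4: VC-HIT | VC [18, 28]
  [9] addr=0x48 blk=18 s=2: VC-HIT | VC [34, 28]
  [10] addr=0x49 blk=18 s=2: L1-HIT | VC [34, 28]
  [11] addr=0xf0 blk=60 s=4: L1-HIT | VC [34, 28]
  [12] addr=0x48 blk=18 s=2: L1-HIT | VC [34, 28]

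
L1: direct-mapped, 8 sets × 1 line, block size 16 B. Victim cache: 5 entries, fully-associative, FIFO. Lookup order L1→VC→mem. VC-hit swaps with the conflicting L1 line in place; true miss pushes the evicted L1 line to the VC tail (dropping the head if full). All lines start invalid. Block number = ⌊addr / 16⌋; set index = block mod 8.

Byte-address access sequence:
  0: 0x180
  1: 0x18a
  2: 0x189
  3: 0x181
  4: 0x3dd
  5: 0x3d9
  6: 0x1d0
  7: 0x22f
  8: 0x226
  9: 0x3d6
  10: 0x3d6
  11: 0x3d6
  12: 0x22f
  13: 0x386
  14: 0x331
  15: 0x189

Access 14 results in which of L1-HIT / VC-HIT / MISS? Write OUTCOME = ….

OUTCOME = MISS

0: 0x180 (blk 24, set 0) → MISS  vc=[]
1: 0x18a (blk 24, set 0) → L1-HIT  vc=[]
2: 0x189 (blk 24, set 0) → L1-HIT  vc=[]
3: 0x181 (blk 24, set 0) → L1-HIT  vc=[]
4: 0x3dd (blk 61, set 5) → MISS  vc=[]
5: 0x3d9 (blk 61, set 5) → L1-HIT  vc=[]
6: 0x1d0 (blk 29, set 5) → MISS  vc=[61]
7: 0x22f (blk 34, set 2) → MISS  vc=[61]
8: 0x226 (blk 34, set 2) → L1-HIT  vc=[61]
9: 0x3d6 (blk 61, set 5) → VC-HIT  vc=[29]
10: 0x3d6 (blk 61, set 5) → L1-HIT  vc=[29]
11: 0x3d6 (blk 61, set 5) → L1-HIT  vc=[29]
12: 0x22f (blk 34, set 2) → L1-HIT  vc=[29]
13: 0x386 (blk 56, set 0) → MISS  vc=[29, 24]
14: 0x331 (blk 51, set 3) → MISS  vc=[29, 24]
15: 0x189 (blk 24, set 0) → VC-HIT  vc=[29, 56]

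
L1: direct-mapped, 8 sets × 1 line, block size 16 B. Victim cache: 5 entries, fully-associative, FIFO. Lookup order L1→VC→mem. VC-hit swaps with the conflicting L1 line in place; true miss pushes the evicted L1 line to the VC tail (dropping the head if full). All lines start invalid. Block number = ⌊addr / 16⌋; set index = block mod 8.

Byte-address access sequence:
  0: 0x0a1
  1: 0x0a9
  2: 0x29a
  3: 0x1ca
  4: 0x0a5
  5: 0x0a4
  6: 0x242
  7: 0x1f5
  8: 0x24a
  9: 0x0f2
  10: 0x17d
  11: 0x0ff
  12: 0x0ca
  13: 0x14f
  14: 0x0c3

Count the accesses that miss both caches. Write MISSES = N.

0: 0xa1 (blk 10, set 2) → MISS  vc=[]
1: 0xa9 (blk 10, set 2) → L1-HIT  vc=[]
2: 0x29a (blk 41, set 1) → MISS  vc=[]
3: 0x1ca (blk 28, set 4) → MISS  vc=[]
4: 0xa5 (blk 10, set 2) → L1-HIT  vc=[]
5: 0xa4 (blk 10, set 2) → L1-HIT  vc=[]
6: 0x242 (blk 36, set 4) → MISS  vc=[28]
7: 0x1f5 (blk 31, set 7) → MISS  vc=[28]
8: 0x24a (blk 36, set 4) → L1-HIT  vc=[28]
9: 0xf2 (blk 15, set 7) → MISS  vc=[28, 31]
10: 0x17d (blk 23, set 7) → MISS  vc=[28, 31, 15]
11: 0xff (blk 15, set 7) → VC-HIT  vc=[28, 31, 23]
12: 0xca (blk 12, set 4) → MISS  vc=[28, 31, 23, 36]
13: 0x14f (blk 20, set 4) → MISS  vc=[28, 31, 23, 36, 12]
14: 0xc3 (blk 12, set 4) → VC-HIT  vc=[28, 31, 23, 36, 20]

MISSES = 9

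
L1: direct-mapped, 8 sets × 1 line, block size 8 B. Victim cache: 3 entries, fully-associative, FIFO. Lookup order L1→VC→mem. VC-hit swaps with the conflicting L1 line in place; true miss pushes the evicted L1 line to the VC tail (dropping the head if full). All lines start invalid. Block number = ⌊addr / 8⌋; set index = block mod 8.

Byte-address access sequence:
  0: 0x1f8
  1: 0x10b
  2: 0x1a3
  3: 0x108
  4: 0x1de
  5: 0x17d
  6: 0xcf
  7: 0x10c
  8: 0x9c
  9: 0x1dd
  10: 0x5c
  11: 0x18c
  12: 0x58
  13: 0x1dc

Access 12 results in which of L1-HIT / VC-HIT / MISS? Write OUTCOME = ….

OUTCOME = L1-HIT

#0 0x1f8→b63/s7 MISS; vc=[]
#1 0x10b→b33/s1 MISS; vc=[]
#2 0x1a3→b52/s4 MISS; vc=[]
#3 0x108→b33/s1 L1-HIT; vc=[]
#4 0x1de→b59/s3 MISS; vc=[]
#5 0x17d→b47/s7 MISS; vc=[63]
#6 0xcf→b25/s1 MISS; vc=[63,33]
#7 0x10c→b33/s1 VC-HIT; vc=[63,25]
#8 0x9c→b19/s3 MISS; vc=[63,25,59]
#9 0x1dd→b59/s3 VC-HIT; vc=[63,25,19]
#10 0x5c→b11/s3 MISS; vc=[25,19,59]
#11 0x18c→b49/s1 MISS; vc=[19,59,33]
#12 0x58→b11/s3 L1-HIT; vc=[19,59,33]
#13 0x1dc→b59/s3 VC-HIT; vc=[19,11,33]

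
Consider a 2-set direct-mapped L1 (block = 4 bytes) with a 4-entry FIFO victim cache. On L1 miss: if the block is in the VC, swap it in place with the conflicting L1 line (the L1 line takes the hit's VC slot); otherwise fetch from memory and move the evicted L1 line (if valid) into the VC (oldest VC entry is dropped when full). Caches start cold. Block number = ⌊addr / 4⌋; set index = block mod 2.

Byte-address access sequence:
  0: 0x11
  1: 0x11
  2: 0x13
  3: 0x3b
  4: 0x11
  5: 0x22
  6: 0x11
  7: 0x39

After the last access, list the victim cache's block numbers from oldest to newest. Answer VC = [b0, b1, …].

VC = [4, 8]

  [0] addr=0x11 blk=4 s=0: MISS | VC []
  [1] addr=0x11 blk=4 s=0: L1-HIT | VC []
  [2] addr=0x13 blk=4 s=0: L1-HIT | VC []
  [3] addr=0x3b blk=14 s=0: MISS | VC [4]
  [4] addr=0x11 blk=4 s=0: VC-HIT | VC [14]
  [5] addr=0x22 blk=8 s=0: MISS | VC [14, 4]
  [6] addr=0x11 blk=4 s=0: VC-HIT | VC [14, 8]
  [7] addr=0x39 blk=14 s=0: VC-HIT | VC [4, 8]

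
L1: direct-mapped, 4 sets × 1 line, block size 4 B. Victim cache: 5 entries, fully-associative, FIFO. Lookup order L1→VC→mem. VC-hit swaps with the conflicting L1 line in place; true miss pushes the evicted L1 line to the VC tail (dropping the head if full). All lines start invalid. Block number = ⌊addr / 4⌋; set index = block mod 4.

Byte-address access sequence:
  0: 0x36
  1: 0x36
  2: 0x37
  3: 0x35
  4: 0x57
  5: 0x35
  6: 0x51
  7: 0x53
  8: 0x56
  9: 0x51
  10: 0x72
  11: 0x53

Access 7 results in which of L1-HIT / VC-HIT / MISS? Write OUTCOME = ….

#0 0x36→b13/s1 MISS; vc=[]
#1 0x36→b13/s1 L1-HIT; vc=[]
#2 0x37→b13/s1 L1-HIT; vc=[]
#3 0x35→b13/s1 L1-HIT; vc=[]
#4 0x57→b21/s1 MISS; vc=[13]
#5 0x35→b13/s1 VC-HIT; vc=[21]
#6 0x51→b20/s0 MISS; vc=[21]
#7 0x53→b20/s0 L1-HIT; vc=[21]
#8 0x56→b21/s1 VC-HIT; vc=[13]
#9 0x51→b20/s0 L1-HIT; vc=[13]
#10 0x72→b28/s0 MISS; vc=[13,20]
#11 0x53→b20/s0 VC-HIT; vc=[13,28]

OUTCOME = L1-HIT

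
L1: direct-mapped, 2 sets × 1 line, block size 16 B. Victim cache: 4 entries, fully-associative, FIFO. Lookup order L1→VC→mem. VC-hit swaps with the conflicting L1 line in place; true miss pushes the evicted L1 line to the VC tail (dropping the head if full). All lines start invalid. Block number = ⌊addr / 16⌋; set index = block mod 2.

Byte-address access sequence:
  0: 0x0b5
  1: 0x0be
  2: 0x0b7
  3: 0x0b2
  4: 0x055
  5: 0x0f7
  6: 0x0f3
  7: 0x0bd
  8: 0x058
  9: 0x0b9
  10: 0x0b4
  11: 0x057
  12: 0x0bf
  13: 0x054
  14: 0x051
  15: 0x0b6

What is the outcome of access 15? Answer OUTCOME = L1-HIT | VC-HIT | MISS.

  [0] addr=0xb5 blk=11 s=1: MISS | VC []
  [1] addr=0xbe blk=11 s=1: L1-HIT | VC []
  [2] addr=0xb7 blk=11 s=1: L1-HIT | VC []
  [3] addr=0xb2 blk=11 s=1: L1-HIT | VC []
  [4] addr=0x55 blk=5 s=1: MISS | VC [11]
  [5] addr=0xf7 blk=15 s=1: MISS | VC [11, 5]
  [6] addr=0xf3 blk=15 s=1: L1-HIT | VC [11, 5]
  [7] addr=0xbd blk=11 s=1: VC-HIT | VC [15, 5]
  [8] addr=0x58 blk=5 s=1: VC-HIT | VC [15, 11]
  [9] addr=0xb9 blk=11 s=1: VC-HIT | VC [15, 5]
  [10] addr=0xb4 blk=11 s=1: L1-HIT | VC [15, 5]
  [11] addr=0x57 blk=5 s=1: VC-HIT | VC [15, 11]
  [12] addr=0xbf blk=11 s=1: VC-HIT | VC [15, 5]
  [13] addr=0x54 blk=5 s=1: VC-HIT | VC [15, 11]
  [14] addr=0x51 blk=5 s=1: L1-HIT | VC [15, 11]
  [15] addr=0xb6 blk=11 s=1: VC-HIT | VC [15, 5]

OUTCOME = VC-HIT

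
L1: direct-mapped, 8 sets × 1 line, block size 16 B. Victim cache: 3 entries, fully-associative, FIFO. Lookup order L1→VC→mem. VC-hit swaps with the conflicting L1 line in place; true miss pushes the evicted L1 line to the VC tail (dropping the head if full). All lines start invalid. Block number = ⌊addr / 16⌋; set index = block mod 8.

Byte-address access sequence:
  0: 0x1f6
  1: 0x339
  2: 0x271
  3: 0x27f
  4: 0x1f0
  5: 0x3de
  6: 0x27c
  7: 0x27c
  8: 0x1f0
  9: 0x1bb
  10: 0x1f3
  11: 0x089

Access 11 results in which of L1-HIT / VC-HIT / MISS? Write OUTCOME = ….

OUTCOME = MISS

0: 0x1f6 (blk 31, set 7) → MISS  vc=[]
1: 0x339 (blk 51, set 3) → MISS  vc=[]
2: 0x271 (blk 39, set 7) → MISS  vc=[31]
3: 0x27f (blk 39, set 7) → L1-HIT  vc=[31]
4: 0x1f0 (blk 31, set 7) → VC-HIT  vc=[39]
5: 0x3de (blk 61, set 5) → MISS  vc=[39]
6: 0x27c (blk 39, set 7) → VC-HIT  vc=[31]
7: 0x27c (blk 39, set 7) → L1-HIT  vc=[31]
8: 0x1f0 (blk 31, set 7) → VC-HIT  vc=[39]
9: 0x1bb (blk 27, set 3) → MISS  vc=[39, 51]
10: 0x1f3 (blk 31, set 7) → L1-HIT  vc=[39, 51]
11: 0x89 (blk 8, set 0) → MISS  vc=[39, 51]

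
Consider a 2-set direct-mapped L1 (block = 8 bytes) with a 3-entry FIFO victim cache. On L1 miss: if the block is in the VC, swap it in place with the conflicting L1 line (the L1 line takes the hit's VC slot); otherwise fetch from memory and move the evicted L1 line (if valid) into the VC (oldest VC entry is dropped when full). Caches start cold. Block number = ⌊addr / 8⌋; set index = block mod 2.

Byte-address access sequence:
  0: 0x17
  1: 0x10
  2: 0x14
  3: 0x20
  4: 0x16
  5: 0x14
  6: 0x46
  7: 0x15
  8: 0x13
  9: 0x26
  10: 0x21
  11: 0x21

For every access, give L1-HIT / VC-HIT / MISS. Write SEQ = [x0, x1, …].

#0 0x17→b2/s0 MISS; vc=[]
#1 0x10→b2/s0 L1-HIT; vc=[]
#2 0x14→b2/s0 L1-HIT; vc=[]
#3 0x20→b4/s0 MISS; vc=[2]
#4 0x16→b2/s0 VC-HIT; vc=[4]
#5 0x14→b2/s0 L1-HIT; vc=[4]
#6 0x46→b8/s0 MISS; vc=[4,2]
#7 0x15→b2/s0 VC-HIT; vc=[4,8]
#8 0x13→b2/s0 L1-HIT; vc=[4,8]
#9 0x26→b4/s0 VC-HIT; vc=[2,8]
#10 0x21→b4/s0 L1-HIT; vc=[2,8]
#11 0x21→b4/s0 L1-HIT; vc=[2,8]

SEQ = [MISS, L1-HIT, L1-HIT, MISS, VC-HIT, L1-HIT, MISS, VC-HIT, L1-HIT, VC-HIT, L1-HIT, L1-HIT]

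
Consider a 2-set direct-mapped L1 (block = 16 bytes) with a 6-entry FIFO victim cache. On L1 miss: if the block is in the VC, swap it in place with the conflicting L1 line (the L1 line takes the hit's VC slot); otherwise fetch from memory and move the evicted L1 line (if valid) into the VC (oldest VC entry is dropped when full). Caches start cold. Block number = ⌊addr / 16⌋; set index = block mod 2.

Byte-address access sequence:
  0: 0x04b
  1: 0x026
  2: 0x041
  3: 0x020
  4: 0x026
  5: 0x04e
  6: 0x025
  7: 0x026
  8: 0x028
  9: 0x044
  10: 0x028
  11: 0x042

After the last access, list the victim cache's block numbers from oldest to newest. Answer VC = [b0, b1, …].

VC = [2]

0: 0x4b (blk 4, set 0) → MISS  vc=[]
1: 0x26 (blk 2, set 0) → MISS  vc=[4]
2: 0x41 (blk 4, set 0) → VC-HIT  vc=[2]
3: 0x20 (blk 2, set 0) → VC-HIT  vc=[4]
4: 0x26 (blk 2, set 0) → L1-HIT  vc=[4]
5: 0x4e (blk 4, set 0) → VC-HIT  vc=[2]
6: 0x25 (blk 2, set 0) → VC-HIT  vc=[4]
7: 0x26 (blk 2, set 0) → L1-HIT  vc=[4]
8: 0x28 (blk 2, set 0) → L1-HIT  vc=[4]
9: 0x44 (blk 4, set 0) → VC-HIT  vc=[2]
10: 0x28 (blk 2, set 0) → VC-HIT  vc=[4]
11: 0x42 (blk 4, set 0) → VC-HIT  vc=[2]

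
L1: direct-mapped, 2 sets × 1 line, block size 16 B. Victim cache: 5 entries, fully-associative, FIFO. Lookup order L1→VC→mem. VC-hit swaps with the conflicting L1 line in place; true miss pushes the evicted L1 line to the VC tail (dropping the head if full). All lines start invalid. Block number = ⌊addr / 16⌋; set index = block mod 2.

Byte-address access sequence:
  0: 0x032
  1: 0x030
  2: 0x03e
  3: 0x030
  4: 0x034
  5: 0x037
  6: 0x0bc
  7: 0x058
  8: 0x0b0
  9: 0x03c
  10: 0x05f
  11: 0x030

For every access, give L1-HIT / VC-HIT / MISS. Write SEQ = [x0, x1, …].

0: 0x32 (blk 3, set 1) → MISS  vc=[]
1: 0x30 (blk 3, set 1) → L1-HIT  vc=[]
2: 0x3e (blk 3, set 1) → L1-HIT  vc=[]
3: 0x30 (blk 3, set 1) → L1-HIT  vc=[]
4: 0x34 (blk 3, set 1) → L1-HIT  vc=[]
5: 0x37 (blk 3, set 1) → L1-HIT  vc=[]
6: 0xbc (blk 11, set 1) → MISS  vc=[3]
7: 0x58 (blk 5, set 1) → MISS  vc=[3, 11]
8: 0xb0 (blk 11, set 1) → VC-HIT  vc=[3, 5]
9: 0x3c (blk 3, set 1) → VC-HIT  vc=[11, 5]
10: 0x5f (blk 5, set 1) → VC-HIT  vc=[11, 3]
11: 0x30 (blk 3, set 1) → VC-HIT  vc=[11, 5]

SEQ = [MISS, L1-HIT, L1-HIT, L1-HIT, L1-HIT, L1-HIT, MISS, MISS, VC-HIT, VC-HIT, VC-HIT, VC-HIT]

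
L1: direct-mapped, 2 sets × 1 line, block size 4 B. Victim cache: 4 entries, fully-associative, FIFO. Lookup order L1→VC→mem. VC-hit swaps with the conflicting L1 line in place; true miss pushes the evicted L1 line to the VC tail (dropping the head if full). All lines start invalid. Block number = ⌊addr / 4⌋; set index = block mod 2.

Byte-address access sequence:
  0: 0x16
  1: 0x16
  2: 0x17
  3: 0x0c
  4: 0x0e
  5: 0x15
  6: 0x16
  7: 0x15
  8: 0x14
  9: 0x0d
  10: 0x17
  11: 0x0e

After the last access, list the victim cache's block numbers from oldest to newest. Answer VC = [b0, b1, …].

0: 0x16 (blk 5, set 1) → MISS  vc=[]
1: 0x16 (blk 5, set 1) → L1-HIT  vc=[]
2: 0x17 (blk 5, set 1) → L1-HIT  vc=[]
3: 0xc (blk 3, set 1) → MISS  vc=[5]
4: 0xe (blk 3, set 1) → L1-HIT  vc=[5]
5: 0x15 (blk 5, set 1) → VC-HIT  vc=[3]
6: 0x16 (blk 5, set 1) → L1-HIT  vc=[3]
7: 0x15 (blk 5, set 1) → L1-HIT  vc=[3]
8: 0x14 (blk 5, set 1) → L1-HIT  vc=[3]
9: 0xd (blk 3, set 1) → VC-HIT  vc=[5]
10: 0x17 (blk 5, set 1) → VC-HIT  vc=[3]
11: 0xe (blk 3, set 1) → VC-HIT  vc=[5]

VC = [5]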